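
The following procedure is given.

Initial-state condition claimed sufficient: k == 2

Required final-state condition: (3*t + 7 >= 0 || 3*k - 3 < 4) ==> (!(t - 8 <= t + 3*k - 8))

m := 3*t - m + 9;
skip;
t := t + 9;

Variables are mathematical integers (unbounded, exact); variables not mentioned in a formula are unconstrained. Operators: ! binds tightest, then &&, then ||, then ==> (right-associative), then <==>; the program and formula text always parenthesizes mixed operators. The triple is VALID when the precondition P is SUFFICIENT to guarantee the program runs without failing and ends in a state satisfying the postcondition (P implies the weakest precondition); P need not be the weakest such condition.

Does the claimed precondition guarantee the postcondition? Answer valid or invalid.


Working backward. After the program, the postcondition (3*t + 7 >= 0 || 3*k - 3 < 4) ==> (!(t - 8 <= t + 3*k - 8)) must hold; in canonical form it is (3*t >= -7 || 3*k < 7) ==> (!(3*k >= 0)).
Before t := t + 9: (3*t >= -34 || 3*k < 7) ==> (!(3*k >= 0))
Before skip: (3*t >= -34 || 3*k < 7) ==> (!(3*k >= 0))
Before m := 3*t - m + 9: (3*t >= -34 || 3*k < 7) ==> (!(3*k >= 0))
The weakest precondition is (3*t >= -34 || 3*k < 7) ==> (!(3*k >= 0)).
Check whether k == 2 implies it.
Countermodel: at the initial state k = 2, t = 0, the precondition holds but the weakest precondition fails.
Answer: invalid


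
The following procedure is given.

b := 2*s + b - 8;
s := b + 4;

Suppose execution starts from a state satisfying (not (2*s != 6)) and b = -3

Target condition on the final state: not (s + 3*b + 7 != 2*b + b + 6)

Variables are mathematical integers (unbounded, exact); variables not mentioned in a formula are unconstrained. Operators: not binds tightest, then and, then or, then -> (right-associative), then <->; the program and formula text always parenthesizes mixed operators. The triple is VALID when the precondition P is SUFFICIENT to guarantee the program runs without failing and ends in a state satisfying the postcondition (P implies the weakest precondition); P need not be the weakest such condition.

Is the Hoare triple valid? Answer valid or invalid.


Working backward. After the program, the postcondition not (s + 3*b + 7 != 2*b + b + 6) must hold; in canonical form it is not (s != -1).
Before s := b + 4: not (b != -5)
Before b := 2*s + b - 8: not (b + 2*s != 3)
The weakest precondition is not (b + 2*s != 3).
Check whether (not (2*s != 6)) and b = -3 implies it.
Every state satisfying the precondition satisfies the weakest precondition: the implication holds.
Answer: valid


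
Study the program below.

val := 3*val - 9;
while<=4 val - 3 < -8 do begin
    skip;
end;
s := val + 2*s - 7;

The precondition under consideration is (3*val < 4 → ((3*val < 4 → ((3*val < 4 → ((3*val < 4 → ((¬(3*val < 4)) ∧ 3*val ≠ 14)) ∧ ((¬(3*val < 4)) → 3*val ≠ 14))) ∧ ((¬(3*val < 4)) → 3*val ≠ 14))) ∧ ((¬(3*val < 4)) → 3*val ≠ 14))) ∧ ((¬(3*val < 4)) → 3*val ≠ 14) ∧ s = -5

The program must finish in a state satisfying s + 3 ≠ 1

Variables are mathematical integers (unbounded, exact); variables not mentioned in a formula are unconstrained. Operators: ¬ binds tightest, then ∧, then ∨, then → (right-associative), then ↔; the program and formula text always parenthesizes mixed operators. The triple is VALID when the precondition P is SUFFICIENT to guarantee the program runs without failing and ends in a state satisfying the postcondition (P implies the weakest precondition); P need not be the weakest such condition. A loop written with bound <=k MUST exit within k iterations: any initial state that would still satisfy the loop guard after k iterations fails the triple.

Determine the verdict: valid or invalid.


Working backward. After the program, the postcondition s + 3 ≠ 1 must hold; in canonical form it is s ≠ -2.
Before s := val + 2*s - 7: 2*s + val ≠ 5
Before the loop (bound <=4), unroll the exhaustion recursion (WP_0 = exit-now case; WP_j = one more guarded iteration, up to j = 4):
  WP_0: (¬(val < -5)) ∧ 2*s + val ≠ 5
  WP_1: (val < -5 → ((¬(val < -5)) ∧ 2*s + val ≠ 5)) ∧ ((¬(val < -5)) → 2*s + val ≠ 5)
  WP_2: (val < -5 → ((val < -5 → ((¬(val < -5)) ∧ 2*s + val ≠ 5)) ∧ ((¬(val < -5)) → 2*s + val ≠ 5))) ∧ ((¬(val < -5)) → 2*s + val ≠ 5)
  WP_3: (val < -5 → ((val < -5 → ((val < -5 → ((¬(val < -5)) ∧ 2*s + val ≠ 5)) ∧ ((¬(val < -5)) → 2*s + val ≠ 5))) ∧ ((¬(val < -5)) → 2*s + val ≠ 5))) ∧ ((¬(val < -5)) → 2*s + val ≠ 5)
  WP_4: (val < -5 → ((val < -5 → ((val < -5 → ((val < -5 → ((¬(val < -5)) ∧ 2*s + val ≠ 5)) ∧ ((¬(val < -5)) → 2*s + val ≠ 5))) ∧ ((¬(val < -5)) → 2*s + val ≠ 5))) ∧ ((¬(val < -5)) → 2*s + val ≠ 5))) ∧ ((¬(val < -5)) → 2*s + val ≠ 5)
So before the loop: (val < -5 → ((val < -5 → ((val < -5 → ((val < -5 → ((¬(val < -5)) ∧ 2*s + val ≠ 5)) ∧ ((¬(val < -5)) → 2*s + val ≠ 5))) ∧ ((¬(val < -5)) → 2*s + val ≠ 5))) ∧ ((¬(val < -5)) → 2*s + val ≠ 5))) ∧ ((¬(val < -5)) → 2*s + val ≠ 5)
Before val := 3*val - 9: (3*val < 4 → ((3*val < 4 → ((3*val < 4 → ((3*val < 4 → ((¬(3*val < 4)) ∧ 2*s + 3*val ≠ 14)) ∧ ((¬(3*val < 4)) → 2*s + 3*val ≠ 14))) ∧ ((¬(3*val < 4)) → 2*s + 3*val ≠ 14))) ∧ ((¬(3*val < 4)) → 2*s + 3*val ≠ 14))) ∧ ((¬(3*val < 4)) → 2*s + 3*val ≠ 14)
The weakest precondition is (3*val < 4 → ((3*val < 4 → ((3*val < 4 → ((3*val < 4 → ((¬(3*val < 4)) ∧ 2*s + 3*val ≠ 14)) ∧ ((¬(3*val < 4)) → 2*s + 3*val ≠ 14))) ∧ ((¬(3*val < 4)) → 2*s + 3*val ≠ 14))) ∧ ((¬(3*val < 4)) → 2*s + 3*val ≠ 14))) ∧ ((¬(3*val < 4)) → 2*s + 3*val ≠ 14).
Check whether (3*val < 4 → ((3*val < 4 → ((3*val < 4 → ((3*val < 4 → ((¬(3*val < 4)) ∧ 3*val ≠ 14)) ∧ ((¬(3*val < 4)) → 3*val ≠ 14))) ∧ ((¬(3*val < 4)) → 3*val ≠ 14))) ∧ ((¬(3*val < 4)) → 3*val ≠ 14))) ∧ ((¬(3*val < 4)) → 3*val ≠ 14) ∧ s = -5 implies it.
Countermodel: at the initial state s = -5, val = 8, the precondition holds but the weakest precondition fails.
Answer: invalid


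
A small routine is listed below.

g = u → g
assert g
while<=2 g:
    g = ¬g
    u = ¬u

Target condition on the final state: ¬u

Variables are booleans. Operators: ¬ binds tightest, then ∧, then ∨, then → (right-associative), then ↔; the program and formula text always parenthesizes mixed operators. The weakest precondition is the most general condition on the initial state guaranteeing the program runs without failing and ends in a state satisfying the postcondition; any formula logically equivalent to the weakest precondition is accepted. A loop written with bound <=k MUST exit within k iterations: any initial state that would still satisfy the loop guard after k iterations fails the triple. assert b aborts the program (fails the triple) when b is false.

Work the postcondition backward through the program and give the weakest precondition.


Working backward. After the program, ¬u must hold.
Before the loop (bound <=2), unroll the exhaustion recursion (WP_0 = exit-now case; WP_j = one more guarded iteration, up to j = 2):
  WP_0: (¬g) ∧ (¬u)
  WP_1: (g → (g ∧ u)) ∧ ((¬g) → (¬u))
  WP_2: (g → (((¬g) → ((¬g) ∧ (¬u))) ∧ (g → u))) ∧ ((¬g) → (¬u))
So before the loop: (g → (((¬g) → ((¬g) ∧ (¬u))) ∧ (g → u))) ∧ ((¬g) → (¬u))
Before assert g: g ∧ (g → (((¬g) → ((¬g) ∧ (¬u))) ∧ (g → u))) ∧ ((¬g) → (¬u))
Before g := u → g: (u → g) ∧ ((u → g) → (((¬(u → g)) → ((¬(u → g)) ∧ (¬u))) ∧ ((u → g) → u))) ∧ ((¬(u → g)) → (¬u))
Answer: WP = (u → g) ∧ ((u → g) → (((¬(u → g)) → ((¬(u → g)) ∧ (¬u))) ∧ ((u → g) → u))) ∧ ((¬(u → g)) → (¬u))


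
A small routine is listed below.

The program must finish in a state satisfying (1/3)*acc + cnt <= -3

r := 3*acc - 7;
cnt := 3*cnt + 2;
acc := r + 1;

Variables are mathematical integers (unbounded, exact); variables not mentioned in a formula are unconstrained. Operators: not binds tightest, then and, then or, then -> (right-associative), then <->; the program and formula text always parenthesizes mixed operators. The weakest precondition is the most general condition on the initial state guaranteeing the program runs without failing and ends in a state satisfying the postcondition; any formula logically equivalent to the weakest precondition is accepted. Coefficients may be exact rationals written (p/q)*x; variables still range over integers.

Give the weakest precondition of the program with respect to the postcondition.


Working backward. After the program, (1/3)*acc + cnt <= -3 must hold.
Before acc := r + 1: cnt + (1/3)*r <= -10/3
Before cnt := 3*cnt + 2: 3*cnt + (1/3)*r <= -16/3
Before r := 3*acc - 7: acc + 3*cnt <= -3
Answer: WP = acc + 3*cnt <= -3


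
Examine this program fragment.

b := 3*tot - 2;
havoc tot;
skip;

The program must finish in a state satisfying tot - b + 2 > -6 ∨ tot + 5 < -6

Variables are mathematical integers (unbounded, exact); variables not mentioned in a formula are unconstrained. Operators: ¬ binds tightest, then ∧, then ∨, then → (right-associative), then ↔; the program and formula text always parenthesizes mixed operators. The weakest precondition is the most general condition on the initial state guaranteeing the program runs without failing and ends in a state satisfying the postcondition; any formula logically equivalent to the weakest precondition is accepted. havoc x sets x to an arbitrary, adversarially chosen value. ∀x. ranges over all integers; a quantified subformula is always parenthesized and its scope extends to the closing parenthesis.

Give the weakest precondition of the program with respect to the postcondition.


Working backward. After the program, the postcondition tot - b + 2 > -6 ∨ tot + 5 < -6 must hold; in canonical form it is tot > b - 8 ∨ tot < -11.
Before skip: tot > b - 8 ∨ tot < -11
Before havoc tot: ∀tot_1. (tot_1 > b - 8 ∨ tot_1 < -11)
Before b := 3*tot - 2: ∀tot_1. (tot_1 > 3*tot - 10 ∨ tot_1 < -11)
Answer: WP = ∀tot_1. (tot_1 > 3*tot - 10 ∨ tot_1 < -11)


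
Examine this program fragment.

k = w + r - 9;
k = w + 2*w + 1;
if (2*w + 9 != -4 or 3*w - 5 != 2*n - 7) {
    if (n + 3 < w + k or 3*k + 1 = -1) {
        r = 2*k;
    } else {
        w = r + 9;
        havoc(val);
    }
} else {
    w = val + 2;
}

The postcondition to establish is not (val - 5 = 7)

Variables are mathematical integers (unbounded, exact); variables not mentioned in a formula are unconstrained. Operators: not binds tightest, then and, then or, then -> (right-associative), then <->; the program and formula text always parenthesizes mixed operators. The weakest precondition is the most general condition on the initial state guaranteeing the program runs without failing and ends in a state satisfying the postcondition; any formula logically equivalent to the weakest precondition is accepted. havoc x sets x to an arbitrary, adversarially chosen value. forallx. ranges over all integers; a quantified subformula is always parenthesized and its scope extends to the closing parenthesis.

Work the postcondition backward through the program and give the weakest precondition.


Working backward. After the program, the postcondition not (val - 5 = 7) must hold; in canonical form it is not (val = 12).
Then branch requires ((n < k + w - 3 or 3*k = -2) -> (not (val = 12))) and ((not (n < k + w - 3 or 3*k = -2)) -> (forall val_1. (not (val_1 = 12)))); else branch requires not (val = 12).
Before the if: ((2*w != -13 or 3*w != 2*n - 2) -> (((n < k + w - 3 or 3*k = -2) -> (not (val = 12))) and ((not (n < k + w - 3 or 3*k = -2)) -> (forall val_1. (not (val_1 = 12)))))) and ((not (2*w != -13 or 3*w != 2*n - 2)) -> (not (val = 12)))
Before k := w + 2*w + 1: ((2*w != -13 or 3*w != 2*n - 2) -> (((n < 4*w - 2 or 9*w = -5) -> (not (val = 12))) and ((not (n < 4*w - 2 or 9*w = -5)) -> (forall val_1. (not (val_1 = 12)))))) and ((not (2*w != -13 or 3*w != 2*n - 2)) -> (not (val = 12)))
Before k := w + r - 9: ((2*w != -13 or 3*w != 2*n - 2) -> (((n < 4*w - 2 or 9*w = -5) -> (not (val = 12))) and ((not (n < 4*w - 2 or 9*w = -5)) -> (forall val_1. (not (val_1 = 12)))))) and ((not (2*w != -13 or 3*w != 2*n - 2)) -> (not (val = 12)))
Answer: WP = ((2*w != -13 or 3*w != 2*n - 2) -> (((n < 4*w - 2 or 9*w = -5) -> (not (val = 12))) and ((not (n < 4*w - 2 or 9*w = -5)) -> (forall val_1. (not (val_1 = 12)))))) and ((not (2*w != -13 or 3*w != 2*n - 2)) -> (not (val = 12)))


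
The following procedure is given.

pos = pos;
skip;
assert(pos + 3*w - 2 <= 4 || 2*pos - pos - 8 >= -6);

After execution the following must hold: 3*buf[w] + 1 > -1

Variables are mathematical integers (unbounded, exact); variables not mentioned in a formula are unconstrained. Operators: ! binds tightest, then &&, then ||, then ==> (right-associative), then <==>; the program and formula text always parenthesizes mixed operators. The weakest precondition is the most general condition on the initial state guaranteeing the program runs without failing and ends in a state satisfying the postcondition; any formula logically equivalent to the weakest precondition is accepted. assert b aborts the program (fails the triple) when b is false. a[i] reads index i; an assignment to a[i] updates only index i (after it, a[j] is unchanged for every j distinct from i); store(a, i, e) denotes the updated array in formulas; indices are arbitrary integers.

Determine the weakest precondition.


Working backward. After the program, the postcondition 3*buf[w] + 1 > -1 must hold; in canonical form it is 3*buf[w] > -2.
Before assert pos + 3*w - 2 <= 4 || 2*pos - pos - 8 >= -6: (pos + 3*w <= 6 || pos >= 2) && 3*buf[w] > -2
Before skip: (pos + 3*w <= 6 || pos >= 2) && 3*buf[w] > -2
Before pos := pos: (pos + 3*w <= 6 || pos >= 2) && 3*buf[w] > -2
Answer: WP = (pos + 3*w <= 6 || pos >= 2) && 3*buf[w] > -2


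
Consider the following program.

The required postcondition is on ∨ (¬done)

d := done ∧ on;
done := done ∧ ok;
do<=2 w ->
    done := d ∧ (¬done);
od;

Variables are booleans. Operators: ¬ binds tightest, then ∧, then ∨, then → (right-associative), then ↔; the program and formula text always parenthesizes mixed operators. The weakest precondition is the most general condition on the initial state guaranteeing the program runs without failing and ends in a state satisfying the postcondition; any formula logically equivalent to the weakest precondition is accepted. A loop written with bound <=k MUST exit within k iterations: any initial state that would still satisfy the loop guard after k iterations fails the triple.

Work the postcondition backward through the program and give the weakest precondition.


Working backward. After the program, on ∨ (¬done) must hold.
Before the loop (bound <=2), unroll the exhaustion recursion (WP_0 = exit-now case; WP_j = one more guarded iteration, up to j = 2):
  WP_0: (¬w) ∧ (on ∨ (¬done))
  WP_1: (w → ((¬w) ∧ (on ∨ (¬(d ∧ (¬done)))))) ∧ ((¬w) → (on ∨ (¬done)))
  WP_2: (w → ((w → ((¬w) ∧ (on ∨ (¬(d ∧ (¬(d ∧ (¬done)))))))) ∧ ((¬w) → (on ∨ (¬(d ∧ (¬done))))))) ∧ ((¬w) → (on ∨ (¬done)))
So before the loop: (w → ((w → ((¬w) ∧ (on ∨ (¬(d ∧ (¬(d ∧ (¬done)))))))) ∧ ((¬w) → (on ∨ (¬(d ∧ (¬done))))))) ∧ ((¬w) → (on ∨ (¬done)))
Before done := done ∧ ok: (w → ((w → ((¬w) ∧ (on ∨ (¬(d ∧ (¬(d ∧ (¬(done ∧ ok))))))))) ∧ ((¬w) → (on ∨ (¬(d ∧ (¬(done ∧ ok)))))))) ∧ ((¬w) → (on ∨ (¬(done ∧ ok))))
Before d := done ∧ on: (w → ((w → ((¬w) ∧ (on ∨ (¬(done ∧ on ∧ (¬(done ∧ on ∧ (¬(done ∧ ok))))))))) ∧ ((¬w) → (on ∨ (¬(done ∧ on ∧ (¬(done ∧ ok)))))))) ∧ ((¬w) → (on ∨ (¬(done ∧ ok))))
Answer: WP = (w → ((w → ((¬w) ∧ (on ∨ (¬(done ∧ on ∧ (¬(done ∧ on ∧ (¬(done ∧ ok))))))))) ∧ ((¬w) → (on ∨ (¬(done ∧ on ∧ (¬(done ∧ ok)))))))) ∧ ((¬w) → (on ∨ (¬(done ∧ ok))))


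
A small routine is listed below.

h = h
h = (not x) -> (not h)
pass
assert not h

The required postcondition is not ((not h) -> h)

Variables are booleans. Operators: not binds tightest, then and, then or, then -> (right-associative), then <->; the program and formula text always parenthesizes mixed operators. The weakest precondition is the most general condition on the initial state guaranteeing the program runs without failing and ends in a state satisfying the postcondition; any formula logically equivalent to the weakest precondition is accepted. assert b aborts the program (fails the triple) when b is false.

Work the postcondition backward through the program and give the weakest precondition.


Working backward. After the program, not ((not h) -> h) must hold.
Before assert not h: (not h) and (not ((not h) -> h))
Before skip: (not h) and (not ((not h) -> h))
Before h := (not x) -> (not h): (not ((not x) -> (not h))) and (not ((not ((not x) -> (not h))) -> ((not x) -> (not h))))
Before h := h: (not ((not x) -> (not h))) and (not ((not ((not x) -> (not h))) -> ((not x) -> (not h))))
Answer: WP = (not ((not x) -> (not h))) and (not ((not ((not x) -> (not h))) -> ((not x) -> (not h))))


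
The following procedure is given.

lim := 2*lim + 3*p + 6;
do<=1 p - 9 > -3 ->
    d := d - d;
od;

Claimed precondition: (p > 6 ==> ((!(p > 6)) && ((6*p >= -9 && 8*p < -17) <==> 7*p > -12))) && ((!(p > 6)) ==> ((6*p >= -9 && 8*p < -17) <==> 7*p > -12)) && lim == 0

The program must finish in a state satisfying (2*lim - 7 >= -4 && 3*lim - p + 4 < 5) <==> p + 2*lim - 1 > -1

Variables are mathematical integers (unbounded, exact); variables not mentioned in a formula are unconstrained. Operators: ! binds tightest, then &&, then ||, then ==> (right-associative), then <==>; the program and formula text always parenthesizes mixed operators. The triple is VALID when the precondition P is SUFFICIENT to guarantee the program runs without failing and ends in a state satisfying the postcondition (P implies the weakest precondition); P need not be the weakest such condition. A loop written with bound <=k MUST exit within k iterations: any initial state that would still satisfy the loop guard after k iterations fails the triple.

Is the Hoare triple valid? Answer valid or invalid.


Working backward. After the program, the postcondition (2*lim - 7 >= -4 && 3*lim - p + 4 < 5) <==> p + 2*lim - 1 > -1 must hold; in canonical form it is (2*lim >= 3 && 3*lim < p + 1) <==> 2*lim + p > 0.
Before the loop (bound <=1), unroll the exhaustion recursion (WP_0 = exit-now case; WP_j = one more guarded iteration, up to j = 1):
  WP_0: (!(p > 6)) && ((2*lim >= 3 && 3*lim < p + 1) <==> 2*lim + p > 0)
  WP_1: (p > 6 ==> ((!(p > 6)) && ((2*lim >= 3 && 3*lim < p + 1) <==> 2*lim + p > 0))) && ((!(p > 6)) ==> ((2*lim >= 3 && 3*lim < p + 1) <==> 2*lim + p > 0))
So before the loop: (p > 6 ==> ((!(p > 6)) && ((2*lim >= 3 && 3*lim < p + 1) <==> 2*lim + p > 0))) && ((!(p > 6)) ==> ((2*lim >= 3 && 3*lim < p + 1) <==> 2*lim + p > 0))
Before lim := 2*lim + 3*p + 6: (p > 6 ==> ((!(p > 6)) && ((4*lim + 6*p >= -9 && 6*lim + 8*p < -17) <==> 4*lim + 7*p > -12))) && ((!(p > 6)) ==> ((4*lim + 6*p >= -9 && 6*lim + 8*p < -17) <==> 4*lim + 7*p > -12))
The weakest precondition is (p > 6 ==> ((!(p > 6)) && ((4*lim + 6*p >= -9 && 6*lim + 8*p < -17) <==> 4*lim + 7*p > -12))) && ((!(p > 6)) ==> ((4*lim + 6*p >= -9 && 6*lim + 8*p < -17) <==> 4*lim + 7*p > -12)).
Check whether (p > 6 ==> ((!(p > 6)) && ((6*p >= -9 && 8*p < -17) <==> 7*p > -12))) && ((!(p > 6)) ==> ((6*p >= -9 && 8*p < -17) <==> 7*p > -12)) && lim == 0 implies it.
Every state satisfying the precondition satisfies the weakest precondition: the implication holds.
Answer: valid


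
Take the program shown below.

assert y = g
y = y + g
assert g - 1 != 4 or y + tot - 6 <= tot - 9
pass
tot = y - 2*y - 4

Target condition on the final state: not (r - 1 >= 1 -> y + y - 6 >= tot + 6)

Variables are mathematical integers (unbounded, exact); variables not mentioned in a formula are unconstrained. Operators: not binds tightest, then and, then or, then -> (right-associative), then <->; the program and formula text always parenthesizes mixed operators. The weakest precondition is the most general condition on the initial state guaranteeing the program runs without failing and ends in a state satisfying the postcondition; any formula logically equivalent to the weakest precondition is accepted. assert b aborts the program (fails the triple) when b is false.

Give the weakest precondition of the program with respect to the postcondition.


Working backward. After the program, the postcondition not (r - 1 >= 1 -> y + y - 6 >= tot + 6) must hold; in canonical form it is not (r >= 2 -> 2*y >= tot + 12).
Before tot := y - 2*y - 4: not (r >= 2 -> 3*y >= 8)
Before skip: not (r >= 2 -> 3*y >= 8)
Before assert g - 1 != 4 or y + tot - 6 <= tot - 9: (g != 5 or y <= -3) and (not (r >= 2 -> 3*y >= 8))
Before y := y + g: (g != 5 or g + y <= -3) and (not (r >= 2 -> 3*g + 3*y >= 8))
Before assert y = g: y = g and (g != 5 or g + y <= -3) and (not (r >= 2 -> 3*g + 3*y >= 8))
Answer: WP = y = g and (g != 5 or g + y <= -3) and (not (r >= 2 -> 3*g + 3*y >= 8))


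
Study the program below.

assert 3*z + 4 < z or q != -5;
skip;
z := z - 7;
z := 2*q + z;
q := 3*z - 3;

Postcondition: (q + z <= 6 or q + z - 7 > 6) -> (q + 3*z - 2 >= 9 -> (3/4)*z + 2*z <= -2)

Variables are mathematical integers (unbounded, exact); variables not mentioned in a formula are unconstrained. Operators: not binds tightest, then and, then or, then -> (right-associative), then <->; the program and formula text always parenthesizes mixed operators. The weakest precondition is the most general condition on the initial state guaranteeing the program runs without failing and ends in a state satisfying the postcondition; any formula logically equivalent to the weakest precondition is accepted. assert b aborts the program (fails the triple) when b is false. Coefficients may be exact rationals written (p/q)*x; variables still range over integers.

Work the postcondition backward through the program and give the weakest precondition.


Working backward. After the program, the postcondition (q + z <= 6 or q + z - 7 > 6) -> (q + 3*z - 2 >= 9 -> (3/4)*z + 2*z <= -2) must hold; in canonical form it is (q + z <= 6 or q + z > 13) -> (q + 3*z >= 11 -> (11/4)*z <= -2).
Before q := 3*z - 3: (4*z <= 9 or 4*z > 16) -> (6*z >= 14 -> (11/4)*z <= -2)
Before z := 2*q + z: (8*q + 4*z <= 9 or 8*q + 4*z > 16) -> (12*q + 6*z >= 14 -> (11/2)*q + (11/4)*z <= -2)
Before z := z - 7: (8*q + 4*z <= 37 or 8*q + 4*z > 44) -> (12*q + 6*z >= 56 -> (11/2)*q + (11/4)*z <= 69/4)
Before skip: (8*q + 4*z <= 37 or 8*q + 4*z > 44) -> (12*q + 6*z >= 56 -> (11/2)*q + (11/4)*z <= 69/4)
Before assert 3*z + 4 < z or q != -5: (2*z < -4 or q != -5) and ((8*q + 4*z <= 37 or 8*q + 4*z > 44) -> (12*q + 6*z >= 56 -> (11/2)*q + (11/4)*z <= 69/4))
Answer: WP = (2*z < -4 or q != -5) and ((8*q + 4*z <= 37 or 8*q + 4*z > 44) -> (12*q + 6*z >= 56 -> (11/2)*q + (11/4)*z <= 69/4))


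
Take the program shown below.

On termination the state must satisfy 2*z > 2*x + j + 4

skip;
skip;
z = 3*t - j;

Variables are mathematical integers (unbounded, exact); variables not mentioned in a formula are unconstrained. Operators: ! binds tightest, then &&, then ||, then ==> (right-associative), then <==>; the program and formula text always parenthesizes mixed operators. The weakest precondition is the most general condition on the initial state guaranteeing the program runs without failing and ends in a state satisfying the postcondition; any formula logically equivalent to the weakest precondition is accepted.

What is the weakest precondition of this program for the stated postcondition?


Working backward. After the program, the postcondition 2*z > 2*x + j + 4 must hold; in canonical form it is 2*z > j + 2*x + 4.
Before z := 3*t - j: 6*t > 3*j + 2*x + 4
Before skip: 6*t > 3*j + 2*x + 4
Before skip: 6*t > 3*j + 2*x + 4
Answer: WP = 6*t > 3*j + 2*x + 4


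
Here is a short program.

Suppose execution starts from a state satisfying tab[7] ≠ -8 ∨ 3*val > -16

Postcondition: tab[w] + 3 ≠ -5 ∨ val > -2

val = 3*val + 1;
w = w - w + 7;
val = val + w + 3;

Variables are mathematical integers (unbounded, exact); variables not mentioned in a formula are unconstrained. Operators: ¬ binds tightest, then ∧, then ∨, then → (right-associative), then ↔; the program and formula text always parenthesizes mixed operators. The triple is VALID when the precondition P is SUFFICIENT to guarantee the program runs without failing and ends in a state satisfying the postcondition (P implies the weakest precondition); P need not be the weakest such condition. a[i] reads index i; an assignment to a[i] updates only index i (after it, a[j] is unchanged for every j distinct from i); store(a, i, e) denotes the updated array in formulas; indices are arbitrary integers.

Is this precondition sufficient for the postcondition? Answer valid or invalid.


Working backward. After the program, the postcondition tab[w] + 3 ≠ -5 ∨ val > -2 must hold; in canonical form it is tab[w] ≠ -8 ∨ val > -2.
Before val := val + w + 3: tab[w] ≠ -8 ∨ val + w > -5
Before w := w - w + 7: tab[7] ≠ -8 ∨ val > -12
Before val := 3*val + 1: tab[7] ≠ -8 ∨ 3*val > -13
The weakest precondition is tab[7] ≠ -8 ∨ 3*val > -13.
Check whether tab[7] ≠ -8 ∨ 3*val > -16 implies it.
Countermodel: at the initial state tab = {[7] = -8, elsewhere -8}, val = -5, the precondition holds but the weakest precondition fails.
Answer: invalid


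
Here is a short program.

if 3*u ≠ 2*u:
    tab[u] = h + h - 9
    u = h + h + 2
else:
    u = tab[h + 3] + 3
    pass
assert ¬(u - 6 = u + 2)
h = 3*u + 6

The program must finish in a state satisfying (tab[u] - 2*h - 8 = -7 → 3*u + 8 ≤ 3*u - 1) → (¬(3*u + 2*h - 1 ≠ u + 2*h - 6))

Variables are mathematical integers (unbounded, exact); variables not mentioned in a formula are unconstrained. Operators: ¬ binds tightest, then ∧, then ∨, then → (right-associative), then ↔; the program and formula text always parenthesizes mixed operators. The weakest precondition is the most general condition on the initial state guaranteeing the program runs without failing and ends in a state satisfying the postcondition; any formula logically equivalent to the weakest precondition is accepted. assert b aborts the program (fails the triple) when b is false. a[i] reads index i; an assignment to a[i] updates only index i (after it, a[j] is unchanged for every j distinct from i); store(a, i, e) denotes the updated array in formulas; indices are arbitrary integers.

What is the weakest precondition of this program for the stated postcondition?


Working backward. After the program, the postcondition (tab[u] - 2*h - 8 = -7 → 3*u + 8 ≤ 3*u - 1) → (¬(3*u + 2*h - 1 ≠ u + 2*h - 6)) must hold; in canonical form it is (¬(tab[u] = 2*h + 1)) → (¬(2*u ≠ -5)).
Before h := 3*u + 6: (¬(tab[u] = 6*u + 13)) → (¬(2*u ≠ -5))
Before assert ¬(u - 6 = u + 2): (¬(tab[u] = 6*u + 13)) → (¬(2*u ≠ -5))
Then branch requires (¬(store(tab, u, 2*h - 9)[2*h + 2] = 12*h + 25)) → (¬(4*h ≠ -9)); else branch requires (¬(tab[tab[h + 3] + 3] = 6*tab[h + 3] + 31)) → (¬(2*tab[h + 3] ≠ -11)).
Before the if: (u ≠ 0 → ((¬(store(tab, u, 2*h - 9)[2*h + 2] = 12*h + 25)) → (¬(4*h ≠ -9)))) ∧ ((¬(u ≠ 0)) → ((¬(tab[tab[h + 3] + 3] = 6*tab[h + 3] + 31)) → (¬(2*tab[h + 3] ≠ -11))))
Answer: WP = (u ≠ 0 → ((¬(store(tab, u, 2*h - 9)[2*h + 2] = 12*h + 25)) → (¬(4*h ≠ -9)))) ∧ ((¬(u ≠ 0)) → ((¬(tab[tab[h + 3] + 3] = 6*tab[h + 3] + 31)) → (¬(2*tab[h + 3] ≠ -11))))


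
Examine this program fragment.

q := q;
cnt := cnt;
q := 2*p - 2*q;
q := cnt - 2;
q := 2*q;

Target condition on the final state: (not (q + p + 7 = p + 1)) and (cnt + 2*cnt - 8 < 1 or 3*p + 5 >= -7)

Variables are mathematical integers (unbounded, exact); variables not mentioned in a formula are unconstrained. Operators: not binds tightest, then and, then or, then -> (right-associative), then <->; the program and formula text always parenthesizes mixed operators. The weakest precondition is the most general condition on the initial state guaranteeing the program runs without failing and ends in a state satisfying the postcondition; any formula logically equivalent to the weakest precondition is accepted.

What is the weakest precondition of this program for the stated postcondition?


Working backward. After the program, the postcondition (not (q + p + 7 = p + 1)) and (cnt + 2*cnt - 8 < 1 or 3*p + 5 >= -7) must hold; in canonical form it is (not (q = -6)) and (3*cnt < 9 or 3*p >= -12).
Before q := 2*q: (not (2*q = -6)) and (3*cnt < 9 or 3*p >= -12)
Before q := cnt - 2: (not (2*cnt = -2)) and (3*cnt < 9 or 3*p >= -12)
Before q := 2*p - 2*q: (not (2*cnt = -2)) and (3*cnt < 9 or 3*p >= -12)
Before cnt := cnt: (not (2*cnt = -2)) and (3*cnt < 9 or 3*p >= -12)
Before q := q: (not (2*cnt = -2)) and (3*cnt < 9 or 3*p >= -12)
Answer: WP = (not (2*cnt = -2)) and (3*cnt < 9 or 3*p >= -12)


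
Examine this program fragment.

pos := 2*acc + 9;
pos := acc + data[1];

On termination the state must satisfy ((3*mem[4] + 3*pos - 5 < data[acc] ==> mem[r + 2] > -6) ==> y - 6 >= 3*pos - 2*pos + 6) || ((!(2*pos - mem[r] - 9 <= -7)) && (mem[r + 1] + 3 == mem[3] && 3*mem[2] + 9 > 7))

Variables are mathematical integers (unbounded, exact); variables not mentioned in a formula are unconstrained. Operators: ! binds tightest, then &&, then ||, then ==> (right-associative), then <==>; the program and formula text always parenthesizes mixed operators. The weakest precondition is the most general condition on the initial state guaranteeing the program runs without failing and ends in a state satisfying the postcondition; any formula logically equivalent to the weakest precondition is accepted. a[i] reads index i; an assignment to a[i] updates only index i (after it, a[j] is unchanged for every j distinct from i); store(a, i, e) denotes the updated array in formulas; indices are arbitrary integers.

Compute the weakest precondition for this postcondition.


Working backward. After the program, the postcondition ((3*mem[4] + 3*pos - 5 < data[acc] ==> mem[r + 2] > -6) ==> y - 6 >= 3*pos - 2*pos + 6) || ((!(2*pos - mem[r] - 9 <= -7)) && (mem[r + 1] + 3 == mem[3] && 3*mem[2] + 9 > 7)) must hold; in canonical form it is ((3*mem[4] + 3*pos < data[acc] + 5 ==> mem[r + 2] > -6) ==> y >= pos + 12) || ((!(2*pos <= mem[r] + 2)) && mem[r + 1] == mem[3] - 3 && 3*mem[2] > -2).
Before pos := acc + data[1]: ((3*data[1] + 3*mem[4] + 3*acc < data[acc] + 5 ==> mem[r + 2] > -6) ==> y >= data[1] + acc + 12) || ((!(2*data[1] + 2*acc <= mem[r] + 2)) && mem[r + 1] == mem[3] - 3 && 3*mem[2] > -2)
Before pos := 2*acc + 9: ((3*data[1] + 3*mem[4] + 3*acc < data[acc] + 5 ==> mem[r + 2] > -6) ==> y >= data[1] + acc + 12) || ((!(2*data[1] + 2*acc <= mem[r] + 2)) && mem[r + 1] == mem[3] - 3 && 3*mem[2] > -2)
Answer: WP = ((3*data[1] + 3*mem[4] + 3*acc < data[acc] + 5 ==> mem[r + 2] > -6) ==> y >= data[1] + acc + 12) || ((!(2*data[1] + 2*acc <= mem[r] + 2)) && mem[r + 1] == mem[3] - 3 && 3*mem[2] > -2)


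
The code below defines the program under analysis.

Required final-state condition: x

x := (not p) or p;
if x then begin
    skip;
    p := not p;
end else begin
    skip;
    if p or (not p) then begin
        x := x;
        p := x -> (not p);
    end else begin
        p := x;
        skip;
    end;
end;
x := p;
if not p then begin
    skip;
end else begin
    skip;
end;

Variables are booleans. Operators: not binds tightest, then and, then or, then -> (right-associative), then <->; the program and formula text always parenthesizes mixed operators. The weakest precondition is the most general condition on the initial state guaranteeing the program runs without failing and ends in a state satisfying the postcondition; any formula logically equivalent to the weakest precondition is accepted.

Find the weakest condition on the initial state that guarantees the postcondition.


Working backward. After the program, x must hold.
Then branch requires x; else branch requires x.
Before the if: ((not p) -> x) and (p -> x)
Before x := p: (not p) -> p
Then branch requires p -> (not p); else branch requires (not (x -> (not p))) -> (x -> (not p)).
Before the if: (x -> (p -> (not p))) and ((not x) -> ((not (x -> (not p))) -> (x -> (not p))))
Before x := (not p) or p: p -> (not p)
Answer: WP = p -> (not p)


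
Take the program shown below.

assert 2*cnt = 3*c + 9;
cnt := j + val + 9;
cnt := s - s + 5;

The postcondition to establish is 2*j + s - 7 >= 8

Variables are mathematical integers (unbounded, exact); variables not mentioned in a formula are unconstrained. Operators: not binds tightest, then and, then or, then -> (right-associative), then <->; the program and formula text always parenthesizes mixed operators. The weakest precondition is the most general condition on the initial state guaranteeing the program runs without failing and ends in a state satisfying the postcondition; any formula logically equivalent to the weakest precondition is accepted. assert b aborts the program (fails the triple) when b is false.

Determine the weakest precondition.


Working backward. After the program, the postcondition 2*j + s - 7 >= 8 must hold; in canonical form it is 2*j + s >= 15.
Before cnt := s - s + 5: 2*j + s >= 15
Before cnt := j + val + 9: 2*j + s >= 15
Before assert 2*cnt = 3*c + 9: 2*cnt = 3*c + 9 and 2*j + s >= 15
Answer: WP = 2*cnt = 3*c + 9 and 2*j + s >= 15


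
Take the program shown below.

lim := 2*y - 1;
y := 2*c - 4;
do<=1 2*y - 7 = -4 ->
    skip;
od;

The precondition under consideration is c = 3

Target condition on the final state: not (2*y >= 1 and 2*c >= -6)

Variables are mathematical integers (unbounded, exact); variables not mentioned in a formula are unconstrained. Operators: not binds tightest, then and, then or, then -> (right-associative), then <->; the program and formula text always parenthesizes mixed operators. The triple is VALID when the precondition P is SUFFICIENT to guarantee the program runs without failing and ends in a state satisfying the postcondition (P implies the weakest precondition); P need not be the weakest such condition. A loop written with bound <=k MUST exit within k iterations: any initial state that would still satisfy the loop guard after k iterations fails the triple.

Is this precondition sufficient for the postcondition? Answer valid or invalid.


Working backward. After the program, not (2*y >= 1 and 2*c >= -6) must hold.
Before the loop (bound <=1), unroll the exhaustion recursion (WP_0 = exit-now case; WP_j = one more guarded iteration, up to j = 1):
  WP_0: (not (2*y = 3)) and (not (2*y >= 1 and 2*c >= -6))
  WP_1: (2*y = 3 -> ((not (2*y = 3)) and (not (2*y >= 1 and 2*c >= -6)))) and ((not (2*y = 3)) -> (not (2*y >= 1 and 2*c >= -6)))
So before the loop: (2*y = 3 -> ((not (2*y = 3)) and (not (2*y >= 1 and 2*c >= -6)))) and ((not (2*y = 3)) -> (not (2*y >= 1 and 2*c >= -6)))
Before y := 2*c - 4: (4*c = 11 -> ((not (4*c = 11)) and (not (4*c >= 9 and 2*c >= -6)))) and ((not (4*c = 11)) -> (not (4*c >= 9 and 2*c >= -6)))
Before lim := 2*y - 1: (4*c = 11 -> ((not (4*c = 11)) and (not (4*c >= 9 and 2*c >= -6)))) and ((not (4*c = 11)) -> (not (4*c >= 9 and 2*c >= -6)))
The weakest precondition is (4*c = 11 -> ((not (4*c = 11)) and (not (4*c >= 9 and 2*c >= -6)))) and ((not (4*c = 11)) -> (not (4*c >= 9 and 2*c >= -6))).
Check whether c = 3 implies it.
Countermodel: at the initial state c = 3, the precondition holds but the weakest precondition fails.
Answer: invalid


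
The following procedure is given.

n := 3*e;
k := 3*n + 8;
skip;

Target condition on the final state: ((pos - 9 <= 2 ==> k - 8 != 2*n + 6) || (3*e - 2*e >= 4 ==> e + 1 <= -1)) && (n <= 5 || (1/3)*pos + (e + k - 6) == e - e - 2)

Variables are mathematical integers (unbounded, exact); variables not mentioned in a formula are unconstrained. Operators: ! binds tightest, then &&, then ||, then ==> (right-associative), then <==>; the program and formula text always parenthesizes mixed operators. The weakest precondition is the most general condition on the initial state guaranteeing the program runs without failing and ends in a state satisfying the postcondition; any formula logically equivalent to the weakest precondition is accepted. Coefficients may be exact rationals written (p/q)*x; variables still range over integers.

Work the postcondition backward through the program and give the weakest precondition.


Working backward. After the program, the postcondition ((pos - 9 <= 2 ==> k - 8 != 2*n + 6) || (3*e - 2*e >= 4 ==> e + 1 <= -1)) && (n <= 5 || (1/3)*pos + (e + k - 6) == e - e - 2) must hold; in canonical form it is ((pos <= 11 ==> k != 2*n + 14) || (e >= 4 ==> e <= -2)) && (n <= 5 || e + k + (1/3)*pos == 4).
Before skip: ((pos <= 11 ==> k != 2*n + 14) || (e >= 4 ==> e <= -2)) && (n <= 5 || e + k + (1/3)*pos == 4)
Before k := 3*n + 8: ((pos <= 11 ==> n != 6) || (e >= 4 ==> e <= -2)) && (n <= 5 || e + 3*n + (1/3)*pos == -4)
Before n := 3*e: ((pos <= 11 ==> 3*e != 6) || (e >= 4 ==> e <= -2)) && (3*e <= 5 || 10*e + (1/3)*pos == -4)
Answer: WP = ((pos <= 11 ==> 3*e != 6) || (e >= 4 ==> e <= -2)) && (3*e <= 5 || 10*e + (1/3)*pos == -4)


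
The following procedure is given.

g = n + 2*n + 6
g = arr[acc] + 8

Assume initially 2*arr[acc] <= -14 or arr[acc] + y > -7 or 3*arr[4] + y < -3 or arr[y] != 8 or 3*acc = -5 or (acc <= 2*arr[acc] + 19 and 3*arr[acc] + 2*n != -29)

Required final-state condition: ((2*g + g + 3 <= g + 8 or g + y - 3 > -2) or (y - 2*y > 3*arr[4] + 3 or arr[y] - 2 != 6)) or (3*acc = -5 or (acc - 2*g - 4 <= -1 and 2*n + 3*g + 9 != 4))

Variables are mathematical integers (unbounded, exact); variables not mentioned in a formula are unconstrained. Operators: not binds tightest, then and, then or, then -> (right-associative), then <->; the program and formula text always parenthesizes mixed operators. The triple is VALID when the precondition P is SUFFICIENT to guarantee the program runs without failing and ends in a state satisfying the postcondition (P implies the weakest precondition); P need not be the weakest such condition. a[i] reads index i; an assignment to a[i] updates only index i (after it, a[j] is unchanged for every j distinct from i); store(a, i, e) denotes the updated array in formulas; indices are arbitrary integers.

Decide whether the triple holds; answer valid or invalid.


Working backward. After the program, the postcondition ((2*g + g + 3 <= g + 8 or g + y - 3 > -2) or (y - 2*y > 3*arr[4] + 3 or arr[y] - 2 != 6)) or (3*acc = -5 or (acc - 2*g - 4 <= -1 and 2*n + 3*g + 9 != 4)) must hold; in canonical form it is 2*g <= 5 or g + y > 1 or 3*arr[4] + y < -3 or arr[y] != 8 or 3*acc = -5 or (acc <= 2*g + 3 and 3*g + 2*n != -5).
Before g := arr[acc] + 8: 2*arr[acc] <= -11 or arr[acc] + y > -7 or 3*arr[4] + y < -3 or arr[y] != 8 or 3*acc = -5 or (acc <= 2*arr[acc] + 19 and 3*arr[acc] + 2*n != -29)
Before g := n + 2*n + 6: 2*arr[acc] <= -11 or arr[acc] + y > -7 or 3*arr[4] + y < -3 or arr[y] != 8 or 3*acc = -5 or (acc <= 2*arr[acc] + 19 and 3*arr[acc] + 2*n != -29)
The weakest precondition is 2*arr[acc] <= -11 or arr[acc] + y > -7 or 3*arr[4] + y < -3 or arr[y] != 8 or 3*acc = -5 or (acc <= 2*arr[acc] + 19 and 3*arr[acc] + 2*n != -29).
Check whether 2*arr[acc] <= -14 or arr[acc] + y > -7 or 3*arr[4] + y < -3 or arr[y] != 8 or 3*acc = -5 or (acc <= 2*arr[acc] + 19 and 3*arr[acc] + 2*n != -29) implies it.
Every state satisfying the precondition satisfies the weakest precondition: the implication holds.
Answer: valid


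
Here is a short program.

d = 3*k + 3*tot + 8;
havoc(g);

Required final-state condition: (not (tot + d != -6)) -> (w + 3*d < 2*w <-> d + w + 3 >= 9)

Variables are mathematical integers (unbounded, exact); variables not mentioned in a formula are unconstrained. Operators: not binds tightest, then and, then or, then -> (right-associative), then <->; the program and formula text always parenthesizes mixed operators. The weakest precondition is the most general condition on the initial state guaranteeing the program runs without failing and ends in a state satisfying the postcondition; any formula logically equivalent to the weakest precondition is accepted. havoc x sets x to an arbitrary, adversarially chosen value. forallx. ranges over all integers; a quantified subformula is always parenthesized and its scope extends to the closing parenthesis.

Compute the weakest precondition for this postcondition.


Working backward. After the program, the postcondition (not (tot + d != -6)) -> (w + 3*d < 2*w <-> d + w + 3 >= 9) must hold; in canonical form it is (not (d + tot != -6)) -> (3*d < w <-> d + w >= 6).
Before havoc g: (not (d + tot != -6)) -> (3*d < w <-> d + w >= 6)
Before d := 3*k + 3*tot + 8: (not (3*k + 4*tot != -14)) -> (9*k + 9*tot < w - 24 <-> 3*k + 3*tot + w >= -2)
Answer: WP = (not (3*k + 4*tot != -14)) -> (9*k + 9*tot < w - 24 <-> 3*k + 3*tot + w >= -2)
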